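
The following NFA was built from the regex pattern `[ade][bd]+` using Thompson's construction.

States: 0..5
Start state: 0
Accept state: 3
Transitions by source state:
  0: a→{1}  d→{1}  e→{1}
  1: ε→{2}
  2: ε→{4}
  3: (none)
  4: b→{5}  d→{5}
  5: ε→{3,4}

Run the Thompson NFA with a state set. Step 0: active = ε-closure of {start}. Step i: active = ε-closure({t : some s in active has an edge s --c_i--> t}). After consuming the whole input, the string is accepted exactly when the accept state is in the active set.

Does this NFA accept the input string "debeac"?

initial (ε-close {0}): {0}
'd' @ 1: {1,2,4}
'e' @ 2: {}  — state set empty
rest 'beac' ignored (set empty)
final: {}; accept 3 not in set

Answer: REJECT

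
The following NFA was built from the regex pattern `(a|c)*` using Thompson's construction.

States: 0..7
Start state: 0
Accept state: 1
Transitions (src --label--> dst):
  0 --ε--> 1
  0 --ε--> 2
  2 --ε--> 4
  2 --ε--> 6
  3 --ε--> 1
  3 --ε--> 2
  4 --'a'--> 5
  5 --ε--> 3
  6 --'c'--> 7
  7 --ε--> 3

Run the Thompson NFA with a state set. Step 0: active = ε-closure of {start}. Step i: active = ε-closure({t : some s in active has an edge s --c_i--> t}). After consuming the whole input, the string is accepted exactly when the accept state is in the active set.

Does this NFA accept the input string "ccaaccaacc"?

start: ε-closure({0}) = {0,1,2,4,6}
'c' @ 1: {1,2,3,4,6,7}  [accepting]
'c' @ 2: {1,2,3,4,6,7}  [accepting]
'a' @ 3: {1,2,3,4,5,6}  [accepting]
'a' @ 4: {1,2,3,4,5,6}  [accepting]
'c' @ 5: {1,2,3,4,6,7}  [accepting]
'c' @ 6: {1,2,3,4,6,7}  [accepting]
'a' @ 7: {1,2,3,4,5,6}  [accepting]
'a' @ 8: {1,2,3,4,5,6}  [accepting]
'c' @ 9: {1,2,3,4,6,7}  [accepting]
'c' @ 10: {1,2,3,4,6,7}  [accepting]
after full input: {1,2,3,4,6,7}  (accept=1 in)

Answer: ACCEPT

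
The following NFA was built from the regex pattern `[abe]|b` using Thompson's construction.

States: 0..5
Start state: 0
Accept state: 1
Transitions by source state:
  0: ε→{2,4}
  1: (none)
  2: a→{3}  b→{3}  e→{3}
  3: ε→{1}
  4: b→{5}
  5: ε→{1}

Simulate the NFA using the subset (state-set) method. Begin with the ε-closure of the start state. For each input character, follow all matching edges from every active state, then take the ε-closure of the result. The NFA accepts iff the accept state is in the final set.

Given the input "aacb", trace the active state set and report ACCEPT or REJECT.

initial (ε-close {0}): {0,2,4}
'a' @ 1: {1,3}  [accepting]
'a' @ 2: {}  — no active states
rest 'cb' ignored (set empty)
after full input: {}  (accept=1 not in)

Answer: REJECT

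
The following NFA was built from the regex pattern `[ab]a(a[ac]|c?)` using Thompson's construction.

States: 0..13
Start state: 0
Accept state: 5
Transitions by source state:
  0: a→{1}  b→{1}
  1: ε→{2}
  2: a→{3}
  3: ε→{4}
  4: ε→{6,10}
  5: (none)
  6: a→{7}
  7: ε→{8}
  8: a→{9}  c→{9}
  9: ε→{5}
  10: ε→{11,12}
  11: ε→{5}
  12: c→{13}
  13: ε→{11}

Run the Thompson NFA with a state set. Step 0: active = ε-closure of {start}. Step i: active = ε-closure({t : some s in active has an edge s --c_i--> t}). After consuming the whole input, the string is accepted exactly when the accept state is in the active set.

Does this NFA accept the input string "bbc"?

Answer: REJECT

Derivation:
initial (ε-close {0}): {0}
'b' @ 1: {1,2}
'b' @ 2: {}  — state set empty
rest 'c' ignored (set empty)
final: {}; accept 5 not in set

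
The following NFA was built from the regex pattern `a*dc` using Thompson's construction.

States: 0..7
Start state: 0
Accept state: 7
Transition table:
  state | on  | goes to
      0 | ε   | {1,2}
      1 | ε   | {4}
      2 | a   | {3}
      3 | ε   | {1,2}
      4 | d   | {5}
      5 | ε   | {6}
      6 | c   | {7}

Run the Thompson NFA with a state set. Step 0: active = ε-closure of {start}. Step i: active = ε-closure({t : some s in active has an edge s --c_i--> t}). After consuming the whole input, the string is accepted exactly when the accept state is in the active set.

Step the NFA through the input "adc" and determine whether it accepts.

start: ε-closure({0}) = {0,1,2,4}
'a' @ 1: {1,2,3,4}
'd' @ 2: {5,6}
'c' @ 3: {7}  [accepting]
final: {7}; accept 7 in set

Answer: ACCEPT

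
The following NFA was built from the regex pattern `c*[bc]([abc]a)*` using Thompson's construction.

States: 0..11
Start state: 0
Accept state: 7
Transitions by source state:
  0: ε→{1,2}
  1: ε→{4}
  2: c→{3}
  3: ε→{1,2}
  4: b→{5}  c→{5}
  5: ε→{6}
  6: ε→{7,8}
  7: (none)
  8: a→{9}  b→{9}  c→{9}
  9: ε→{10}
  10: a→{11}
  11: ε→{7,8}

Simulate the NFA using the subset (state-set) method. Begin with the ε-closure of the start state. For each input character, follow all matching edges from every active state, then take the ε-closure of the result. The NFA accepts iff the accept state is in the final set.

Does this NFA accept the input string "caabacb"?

Answer: REJECT

Derivation:
initial (ε-close {0}): {0,1,2,4}
'c' @ 1: {1,2,3,4,5,6,7,8}  (accept∈set)
'a' @ 2: {9,10}
'a' @ 3: {7,8,11}  (accept∈set)
'b' @ 4: {9,10}
'a' @ 5: {7,8,11}  (accept∈set)
'c' @ 6: {9,10}
'b' @ 7: {}  — no active states
after full input: {}  (accept=7 not in)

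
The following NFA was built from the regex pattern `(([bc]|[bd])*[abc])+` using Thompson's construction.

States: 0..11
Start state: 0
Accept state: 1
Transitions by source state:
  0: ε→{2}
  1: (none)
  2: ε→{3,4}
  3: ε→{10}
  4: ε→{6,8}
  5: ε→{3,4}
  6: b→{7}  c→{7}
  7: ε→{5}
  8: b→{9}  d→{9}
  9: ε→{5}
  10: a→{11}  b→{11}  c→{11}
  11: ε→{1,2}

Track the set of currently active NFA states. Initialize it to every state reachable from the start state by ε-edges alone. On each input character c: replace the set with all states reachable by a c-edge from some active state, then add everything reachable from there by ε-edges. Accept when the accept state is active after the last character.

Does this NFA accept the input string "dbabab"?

Answer: ACCEPT

Steps:
S₀ = ε-closure({0}) = {0,2,3,4,6,8,10}
'd' @ 1: {3,4,5,6,8,9,10}
'b' @ 2: {1,2,3,4,5,6,7,8,9,10,11}  [accepting]
'a' @ 3: {1,2,3,4,6,8,10,11}  [accepting]
'b' @ 4: {1,2,3,4,5,6,7,8,9,10,11}  [accepting]
'a' @ 5: {1,2,3,4,6,8,10,11}  [accepting]
'b' @ 6: {1,2,3,4,5,6,7,8,9,10,11}  [accepting]
final: {1,2,3,4,5,6,7,8,9,10,11}; accept 1 in set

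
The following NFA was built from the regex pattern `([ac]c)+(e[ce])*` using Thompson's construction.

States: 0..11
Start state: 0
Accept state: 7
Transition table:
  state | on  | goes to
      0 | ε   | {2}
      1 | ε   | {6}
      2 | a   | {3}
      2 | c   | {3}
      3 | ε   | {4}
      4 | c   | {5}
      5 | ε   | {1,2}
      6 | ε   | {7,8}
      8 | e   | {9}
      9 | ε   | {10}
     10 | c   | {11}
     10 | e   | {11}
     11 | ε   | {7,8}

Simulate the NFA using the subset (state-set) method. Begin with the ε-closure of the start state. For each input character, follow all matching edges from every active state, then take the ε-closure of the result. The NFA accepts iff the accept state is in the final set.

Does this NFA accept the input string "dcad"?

start: ε-closure({0}) = {0,2}
'd' @ 1: {}  — state set empty
rest 'cad' ignored (set empty)
end set {} — state 7 not in

Answer: REJECT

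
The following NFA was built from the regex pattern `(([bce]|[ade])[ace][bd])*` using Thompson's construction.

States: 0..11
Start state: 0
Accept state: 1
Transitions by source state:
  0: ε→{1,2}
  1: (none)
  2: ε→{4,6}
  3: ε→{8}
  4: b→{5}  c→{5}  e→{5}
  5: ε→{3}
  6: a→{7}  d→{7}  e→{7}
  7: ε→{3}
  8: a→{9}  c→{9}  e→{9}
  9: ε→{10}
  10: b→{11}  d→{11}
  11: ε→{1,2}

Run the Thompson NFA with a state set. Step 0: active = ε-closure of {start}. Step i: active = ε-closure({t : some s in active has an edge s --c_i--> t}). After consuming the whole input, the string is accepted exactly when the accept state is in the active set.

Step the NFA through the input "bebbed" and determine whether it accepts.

Answer: ACCEPT

Derivation:
initial (ε-close {0}): {0,1,2,4,6}
'b' @ 1: {3,5,8}
'e' @ 2: {9,10}
'b' @ 3: {1,2,4,6,11}  (accept∈set)
'b' @ 4: {3,5,8}
'e' @ 5: {9,10}
'd' @ 6: {1,2,4,6,11}  (accept∈set)
after full input: {1,2,4,6,11}  (accept=1 in)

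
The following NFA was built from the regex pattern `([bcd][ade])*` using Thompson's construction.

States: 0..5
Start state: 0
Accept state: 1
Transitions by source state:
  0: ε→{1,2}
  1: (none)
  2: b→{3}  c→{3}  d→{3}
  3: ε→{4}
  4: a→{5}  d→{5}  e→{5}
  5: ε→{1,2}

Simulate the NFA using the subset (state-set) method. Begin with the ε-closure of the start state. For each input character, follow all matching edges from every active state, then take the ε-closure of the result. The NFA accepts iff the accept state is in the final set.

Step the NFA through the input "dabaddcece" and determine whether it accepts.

Answer: ACCEPT

Derivation:
initial (ε-close {0}): {0,1,2}
'd' @ 1: {3,4}
'a' @ 2: {1,2,5}  ✓accept
'b' @ 3: {3,4}
'a' @ 4: {1,2,5}  ✓accept
'd' @ 5: {3,4}
'd' @ 6: {1,2,5}  ✓accept
'c' @ 7: {3,4}
'e' @ 8: {1,2,5}  ✓accept
'c' @ 9: {3,4}
'e' @ 10: {1,2,5}  ✓accept
end set {1,2,5} — state 1 in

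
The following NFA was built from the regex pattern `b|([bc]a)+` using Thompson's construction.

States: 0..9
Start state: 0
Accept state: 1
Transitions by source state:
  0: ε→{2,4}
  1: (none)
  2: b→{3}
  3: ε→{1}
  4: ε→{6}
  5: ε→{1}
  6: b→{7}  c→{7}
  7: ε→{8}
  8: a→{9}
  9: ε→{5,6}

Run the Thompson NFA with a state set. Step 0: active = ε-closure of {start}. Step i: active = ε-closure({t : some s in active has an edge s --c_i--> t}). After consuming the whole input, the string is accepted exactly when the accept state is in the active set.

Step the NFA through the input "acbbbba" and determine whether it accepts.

Answer: REJECT

Trace:
start: ε-closure({0}) = {0,2,4,6}
'a' @ 1: {}  — dead — no transitions
rest 'cbbbba' ignored (set empty)
final: {}; accept 1 not in set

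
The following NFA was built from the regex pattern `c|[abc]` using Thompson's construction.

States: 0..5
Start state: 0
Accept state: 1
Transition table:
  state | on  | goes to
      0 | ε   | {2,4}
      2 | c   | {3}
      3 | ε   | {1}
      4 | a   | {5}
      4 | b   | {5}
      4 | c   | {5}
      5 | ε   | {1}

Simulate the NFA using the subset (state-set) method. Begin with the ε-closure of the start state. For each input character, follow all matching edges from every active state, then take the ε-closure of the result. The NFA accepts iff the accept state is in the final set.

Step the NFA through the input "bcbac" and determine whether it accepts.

initial (ε-close {0}): {0,2,4}
'b' @ 1: {1,5}  ✓accept
'c' @ 2: {}  — no active states
rest 'bac' ignored (set empty)
after full input: {}  (accept=1 not in)

Answer: REJECT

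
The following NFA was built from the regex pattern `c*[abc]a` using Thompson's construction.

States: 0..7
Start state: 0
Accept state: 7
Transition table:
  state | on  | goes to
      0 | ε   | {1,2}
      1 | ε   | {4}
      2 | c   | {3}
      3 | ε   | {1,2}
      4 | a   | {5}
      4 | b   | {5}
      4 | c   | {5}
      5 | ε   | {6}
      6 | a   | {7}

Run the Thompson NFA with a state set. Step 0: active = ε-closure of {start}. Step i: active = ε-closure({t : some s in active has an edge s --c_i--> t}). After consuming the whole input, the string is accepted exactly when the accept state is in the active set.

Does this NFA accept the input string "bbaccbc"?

start: ε-closure({0}) = {0,1,2,4}
'b' @ 1: {5,6}
'b' @ 2: {}  — no active states
rest 'accbc' ignored (set empty)
end set {} — state 7 not in

Answer: REJECT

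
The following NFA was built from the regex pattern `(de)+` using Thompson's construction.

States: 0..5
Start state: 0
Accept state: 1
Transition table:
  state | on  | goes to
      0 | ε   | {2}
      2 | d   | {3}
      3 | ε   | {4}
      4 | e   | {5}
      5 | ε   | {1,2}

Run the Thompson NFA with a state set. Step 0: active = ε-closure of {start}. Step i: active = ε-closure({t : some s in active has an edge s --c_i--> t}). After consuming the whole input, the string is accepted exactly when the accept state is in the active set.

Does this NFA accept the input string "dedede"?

Answer: ACCEPT

Steps:
initial (ε-close {0}): {0,2}
'd' @ 1: {3,4}
'e' @ 2: {1,2,5}  [accepting]
'd' @ 3: {3,4}
'e' @ 4: {1,2,5}  [accepting]
'd' @ 5: {3,4}
'e' @ 6: {1,2,5}  [accepting]
after full input: {1,2,5}  (accept=1 in)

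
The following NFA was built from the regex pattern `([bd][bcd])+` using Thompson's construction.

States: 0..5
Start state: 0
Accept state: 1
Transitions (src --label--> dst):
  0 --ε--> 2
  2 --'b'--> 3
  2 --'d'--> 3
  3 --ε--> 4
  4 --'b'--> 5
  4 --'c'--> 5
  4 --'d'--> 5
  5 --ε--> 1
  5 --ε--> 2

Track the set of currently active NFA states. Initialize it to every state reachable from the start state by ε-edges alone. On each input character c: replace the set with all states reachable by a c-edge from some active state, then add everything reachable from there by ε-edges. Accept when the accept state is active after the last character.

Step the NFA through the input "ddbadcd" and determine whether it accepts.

Answer: REJECT

Derivation:
S₀ = ε-closure({0}) = {0,2}
'd' @ 1: {3,4}
'd' @ 2: {1,2,5}  ✓accept
'b' @ 3: {3,4}
'a' @ 4: {}  — no active states
rest 'dcd' ignored (set empty)
after full input: {}  (accept=1 not in)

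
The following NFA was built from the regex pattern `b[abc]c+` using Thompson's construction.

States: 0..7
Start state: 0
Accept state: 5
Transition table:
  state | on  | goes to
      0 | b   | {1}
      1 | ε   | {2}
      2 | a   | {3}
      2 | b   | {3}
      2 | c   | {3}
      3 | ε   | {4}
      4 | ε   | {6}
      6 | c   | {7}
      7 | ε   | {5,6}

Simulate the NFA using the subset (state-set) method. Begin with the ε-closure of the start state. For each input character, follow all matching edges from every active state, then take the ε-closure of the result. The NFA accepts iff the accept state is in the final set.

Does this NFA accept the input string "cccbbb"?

initial (ε-close {0}): {0}
'c' @ 1: {}  — state set empty
rest 'ccbbb' ignored (set empty)
end set {} — state 5 not in

Answer: REJECT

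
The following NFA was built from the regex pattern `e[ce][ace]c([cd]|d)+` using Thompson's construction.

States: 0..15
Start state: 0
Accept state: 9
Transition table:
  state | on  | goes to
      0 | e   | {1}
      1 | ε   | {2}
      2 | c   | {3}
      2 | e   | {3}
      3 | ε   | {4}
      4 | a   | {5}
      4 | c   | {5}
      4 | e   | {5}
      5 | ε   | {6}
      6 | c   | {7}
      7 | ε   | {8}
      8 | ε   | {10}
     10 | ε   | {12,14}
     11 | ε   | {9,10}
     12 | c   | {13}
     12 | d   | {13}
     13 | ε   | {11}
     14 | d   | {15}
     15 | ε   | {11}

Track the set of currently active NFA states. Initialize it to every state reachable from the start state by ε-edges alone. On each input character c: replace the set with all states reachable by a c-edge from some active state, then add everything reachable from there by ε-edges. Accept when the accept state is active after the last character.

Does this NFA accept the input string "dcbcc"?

S₀ = ε-closure({0}) = {0}
'd' @ 1: {}  — no active states
rest 'cbcc' ignored (set empty)
end set {} — state 9 not in

Answer: REJECT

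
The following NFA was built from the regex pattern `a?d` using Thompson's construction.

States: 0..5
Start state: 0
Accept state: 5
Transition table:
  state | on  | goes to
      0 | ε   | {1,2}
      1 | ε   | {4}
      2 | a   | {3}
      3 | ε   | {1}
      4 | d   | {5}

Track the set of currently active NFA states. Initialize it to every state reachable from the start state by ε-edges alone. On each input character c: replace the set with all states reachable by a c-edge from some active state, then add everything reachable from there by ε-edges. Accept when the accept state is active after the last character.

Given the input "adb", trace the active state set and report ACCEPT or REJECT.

Answer: REJECT

Trace:
S₀ = ε-closure({0}) = {0,1,2,4}
'a' @ 1: {1,3,4}
'd' @ 2: {5}  [accepting]
'b' @ 3: {}  — dead — no transitions
after full input: {}  (accept=5 not in)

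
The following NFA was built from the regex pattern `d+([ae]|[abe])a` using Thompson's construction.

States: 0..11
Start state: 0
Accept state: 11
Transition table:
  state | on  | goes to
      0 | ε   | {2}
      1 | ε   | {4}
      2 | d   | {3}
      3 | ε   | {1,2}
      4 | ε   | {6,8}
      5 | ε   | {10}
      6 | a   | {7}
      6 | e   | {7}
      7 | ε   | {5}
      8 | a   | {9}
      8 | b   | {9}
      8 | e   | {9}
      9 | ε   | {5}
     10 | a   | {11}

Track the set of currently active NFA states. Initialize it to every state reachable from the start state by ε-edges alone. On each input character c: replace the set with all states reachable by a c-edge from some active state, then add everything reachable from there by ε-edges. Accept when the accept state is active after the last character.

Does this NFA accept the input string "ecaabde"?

Answer: REJECT

Derivation:
start: ε-closure({0}) = {0,2}
'e' @ 1: {}  — dead — no transitions
rest 'caabde' ignored (set empty)
after full input: {}  (accept=11 not in)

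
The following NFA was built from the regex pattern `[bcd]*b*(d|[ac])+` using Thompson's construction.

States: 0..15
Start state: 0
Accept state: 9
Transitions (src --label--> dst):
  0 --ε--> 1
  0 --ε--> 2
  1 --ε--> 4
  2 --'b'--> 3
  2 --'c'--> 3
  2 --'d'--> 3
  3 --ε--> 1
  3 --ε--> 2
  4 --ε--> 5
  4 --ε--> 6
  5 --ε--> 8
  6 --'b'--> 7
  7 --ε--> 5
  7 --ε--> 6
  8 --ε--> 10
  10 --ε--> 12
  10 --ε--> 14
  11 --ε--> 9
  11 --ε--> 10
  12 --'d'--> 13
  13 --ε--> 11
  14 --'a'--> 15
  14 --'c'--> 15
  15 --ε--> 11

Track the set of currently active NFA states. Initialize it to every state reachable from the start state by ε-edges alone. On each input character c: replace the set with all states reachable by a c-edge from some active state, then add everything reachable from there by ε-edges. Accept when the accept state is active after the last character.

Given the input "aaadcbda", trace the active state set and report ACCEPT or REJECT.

Answer: REJECT

Derivation:
S₀ = ε-closure({0}) = {0,1,2,4,5,6,8,10,12,14}
'a' @ 1: {9,10,11,12,14,15}  ✓accept
'a' @ 2: {9,10,11,12,14,15}  ✓accept
'a' @ 3: {9,10,11,12,14,15}  ✓accept
'd' @ 4: {9,10,11,12,13,14}  ✓accept
'c' @ 5: {9,10,11,12,14,15}  ✓accept
'b' @ 6: {}  — dead — no transitions
rest 'da' ignored (set empty)
end set {} — state 9 not in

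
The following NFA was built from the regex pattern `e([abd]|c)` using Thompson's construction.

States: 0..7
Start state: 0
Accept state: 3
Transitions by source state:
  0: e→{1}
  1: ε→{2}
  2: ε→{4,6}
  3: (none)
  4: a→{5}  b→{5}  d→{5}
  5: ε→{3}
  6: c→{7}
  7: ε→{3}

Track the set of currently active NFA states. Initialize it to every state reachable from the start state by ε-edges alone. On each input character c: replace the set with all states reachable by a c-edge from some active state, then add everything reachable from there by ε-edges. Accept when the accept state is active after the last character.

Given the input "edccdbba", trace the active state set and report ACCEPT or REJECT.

start: ε-closure({0}) = {0}
'e' @ 1: {1,2,4,6}
'd' @ 2: {3,5}  (accept∈set)
'c' @ 3: {}  — state set empty
rest 'cdbba' ignored (set empty)
after full input: {}  (accept=3 not in)

Answer: REJECT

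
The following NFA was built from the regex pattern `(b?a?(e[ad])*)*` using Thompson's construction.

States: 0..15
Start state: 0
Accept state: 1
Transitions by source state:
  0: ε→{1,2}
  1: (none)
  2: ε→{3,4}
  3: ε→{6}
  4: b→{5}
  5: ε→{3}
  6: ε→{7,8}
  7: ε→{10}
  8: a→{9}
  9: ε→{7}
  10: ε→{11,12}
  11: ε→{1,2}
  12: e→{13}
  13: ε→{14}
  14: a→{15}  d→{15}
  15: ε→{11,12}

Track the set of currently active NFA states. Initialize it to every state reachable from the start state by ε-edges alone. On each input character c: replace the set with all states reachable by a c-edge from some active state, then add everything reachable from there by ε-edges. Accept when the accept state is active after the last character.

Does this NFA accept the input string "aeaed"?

start: ε-closure({0}) = {0,1,2,3,4,6,7,8,10,11,12}
'a' @ 1: {1,2,3,4,6,7,8,9,10,11,12}  (accept∈set)
'e' @ 2: {13,14}
'a' @ 3: {1,2,3,4,6,7,8,10,11,12,15}  (accept∈set)
'e' @ 4: {13,14}
'd' @ 5: {1,2,3,4,6,7,8,10,11,12,15}  (accept∈set)
after full input: {1,2,3,4,6,7,8,10,11,12,15}  (accept=1 in)

Answer: ACCEPT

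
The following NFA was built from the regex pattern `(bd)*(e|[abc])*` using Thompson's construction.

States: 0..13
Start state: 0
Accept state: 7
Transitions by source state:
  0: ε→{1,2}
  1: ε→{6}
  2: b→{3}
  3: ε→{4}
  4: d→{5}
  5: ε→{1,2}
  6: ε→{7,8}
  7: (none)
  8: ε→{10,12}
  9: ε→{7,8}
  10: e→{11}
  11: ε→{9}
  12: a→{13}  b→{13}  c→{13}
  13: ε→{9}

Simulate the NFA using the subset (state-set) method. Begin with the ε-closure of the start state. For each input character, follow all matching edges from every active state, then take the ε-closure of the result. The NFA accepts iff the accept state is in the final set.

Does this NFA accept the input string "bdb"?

initial (ε-close {0}): {0,1,2,6,7,8,10,12}
'b' @ 1: {3,4,7,8,9,10,12,13}  (accept∈set)
'd' @ 2: {1,2,5,6,7,8,10,12}  (accept∈set)
'b' @ 3: {3,4,7,8,9,10,12,13}  (accept∈set)
after full input: {3,4,7,8,9,10,12,13}  (accept=7 in)

Answer: ACCEPT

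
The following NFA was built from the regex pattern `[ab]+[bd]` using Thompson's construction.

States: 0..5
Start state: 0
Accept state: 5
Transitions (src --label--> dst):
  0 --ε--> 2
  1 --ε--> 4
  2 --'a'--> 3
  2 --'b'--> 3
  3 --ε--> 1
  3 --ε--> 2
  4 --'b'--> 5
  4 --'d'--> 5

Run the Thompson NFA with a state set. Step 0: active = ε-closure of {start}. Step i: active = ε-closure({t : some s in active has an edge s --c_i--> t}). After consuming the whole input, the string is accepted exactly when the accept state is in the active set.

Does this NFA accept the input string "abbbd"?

Answer: ACCEPT

Trace:
start: ε-closure({0}) = {0,2}
'a' @ 1: {1,2,3,4}
'b' @ 2: {1,2,3,4,5}  (accept∈set)
'b' @ 3: {1,2,3,4,5}  (accept∈set)
'b' @ 4: {1,2,3,4,5}  (accept∈set)
'd' @ 5: {5}  (accept∈set)
end set {5} — state 5 in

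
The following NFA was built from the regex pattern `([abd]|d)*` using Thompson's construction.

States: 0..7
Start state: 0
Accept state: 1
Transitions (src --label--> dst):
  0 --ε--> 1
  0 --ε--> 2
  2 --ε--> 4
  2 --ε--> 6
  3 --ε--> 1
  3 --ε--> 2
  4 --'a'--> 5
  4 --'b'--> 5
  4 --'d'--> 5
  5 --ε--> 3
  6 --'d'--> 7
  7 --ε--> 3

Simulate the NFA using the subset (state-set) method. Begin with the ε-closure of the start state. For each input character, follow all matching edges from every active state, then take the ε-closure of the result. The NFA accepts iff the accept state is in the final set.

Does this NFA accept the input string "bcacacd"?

Answer: REJECT

Derivation:
S₀ = ε-closure({0}) = {0,1,2,4,6}
'b' @ 1: {1,2,3,4,5,6}  [accepting]
'c' @ 2: {}  — no active states
rest 'acacd' ignored (set empty)
end set {} — state 1 not in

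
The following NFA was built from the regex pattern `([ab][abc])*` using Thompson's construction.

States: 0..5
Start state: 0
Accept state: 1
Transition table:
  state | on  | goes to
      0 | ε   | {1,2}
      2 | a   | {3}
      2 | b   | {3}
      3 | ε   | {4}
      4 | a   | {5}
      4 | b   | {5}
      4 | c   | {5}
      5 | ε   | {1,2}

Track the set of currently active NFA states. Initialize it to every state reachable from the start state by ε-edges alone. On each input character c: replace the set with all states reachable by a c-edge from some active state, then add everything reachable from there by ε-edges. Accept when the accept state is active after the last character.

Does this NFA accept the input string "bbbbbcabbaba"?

Answer: ACCEPT

Trace:
initial (ε-close {0}): {0,1,2}
'b' @ 1: {3,4}
'b' @ 2: {1,2,5}  [accepting]
'b' @ 3: {3,4}
'b' @ 4: {1,2,5}  [accepting]
'b' @ 5: {3,4}
'c' @ 6: {1,2,5}  [accepting]
'a' @ 7: {3,4}
'b' @ 8: {1,2,5}  [accepting]
'b' @ 9: {3,4}
'a' @ 10: {1,2,5}  [accepting]
'b' @ 11: {3,4}
'a' @ 12: {1,2,5}  [accepting]
after full input: {1,2,5}  (accept=1 in)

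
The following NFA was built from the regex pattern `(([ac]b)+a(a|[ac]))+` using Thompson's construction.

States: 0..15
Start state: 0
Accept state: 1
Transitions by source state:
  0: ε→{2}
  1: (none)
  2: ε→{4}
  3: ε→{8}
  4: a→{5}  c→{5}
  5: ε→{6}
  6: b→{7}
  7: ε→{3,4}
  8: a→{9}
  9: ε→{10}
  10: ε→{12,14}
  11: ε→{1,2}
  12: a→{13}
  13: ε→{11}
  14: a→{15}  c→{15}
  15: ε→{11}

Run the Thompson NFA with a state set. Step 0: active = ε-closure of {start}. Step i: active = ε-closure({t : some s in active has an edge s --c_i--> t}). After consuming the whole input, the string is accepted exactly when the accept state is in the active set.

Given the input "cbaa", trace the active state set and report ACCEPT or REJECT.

Answer: ACCEPT

Derivation:
S₀ = ε-closure({0}) = {0,2,4}
'c' @ 1: {5,6}
'b' @ 2: {3,4,7,8}
'a' @ 3: {5,6,9,10,12,14}
'a' @ 4: {1,2,4,11,13,15}  ✓accept
end set {1,2,4,11,13,15} — state 1 in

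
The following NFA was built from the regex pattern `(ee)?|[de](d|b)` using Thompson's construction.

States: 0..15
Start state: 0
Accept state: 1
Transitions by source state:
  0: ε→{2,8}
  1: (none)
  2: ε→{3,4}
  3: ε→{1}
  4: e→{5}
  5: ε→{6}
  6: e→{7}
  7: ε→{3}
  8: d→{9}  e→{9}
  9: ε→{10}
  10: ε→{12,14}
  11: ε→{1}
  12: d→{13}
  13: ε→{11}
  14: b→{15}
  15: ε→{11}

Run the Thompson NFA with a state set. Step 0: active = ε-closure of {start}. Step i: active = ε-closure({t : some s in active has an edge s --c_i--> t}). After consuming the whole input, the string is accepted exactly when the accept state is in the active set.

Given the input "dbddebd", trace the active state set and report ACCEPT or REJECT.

Answer: REJECT

Steps:
S₀ = ε-closure({0}) = {0,1,2,3,4,8}
'd' @ 1: {9,10,12,14}
'b' @ 2: {1,11,15}  [accepting]
'd' @ 3: {}  — no active states
rest 'debd' ignored (set empty)
end set {} — state 1 not in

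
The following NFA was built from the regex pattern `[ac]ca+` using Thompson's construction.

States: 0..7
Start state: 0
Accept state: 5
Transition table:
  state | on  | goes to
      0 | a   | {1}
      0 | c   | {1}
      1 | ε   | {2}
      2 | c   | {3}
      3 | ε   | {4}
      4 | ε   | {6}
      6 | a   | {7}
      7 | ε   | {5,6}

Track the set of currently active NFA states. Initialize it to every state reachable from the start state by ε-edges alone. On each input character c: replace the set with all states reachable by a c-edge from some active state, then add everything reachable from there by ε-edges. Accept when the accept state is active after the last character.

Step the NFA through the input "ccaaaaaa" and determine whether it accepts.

Answer: ACCEPT

Steps:
S₀ = ε-closure({0}) = {0}
'c' @ 1: {1,2}
'c' @ 2: {3,4,6}
'a' @ 3: {5,6,7}  (accept∈set)
'a' @ 4: {5,6,7}  (accept∈set)
'a' @ 5: {5,6,7}  (accept∈set)
'a' @ 6: {5,6,7}  (accept∈set)
'a' @ 7: {5,6,7}  (accept∈set)
'a' @ 8: {5,6,7}  (accept∈set)
after full input: {5,6,7}  (accept=5 in)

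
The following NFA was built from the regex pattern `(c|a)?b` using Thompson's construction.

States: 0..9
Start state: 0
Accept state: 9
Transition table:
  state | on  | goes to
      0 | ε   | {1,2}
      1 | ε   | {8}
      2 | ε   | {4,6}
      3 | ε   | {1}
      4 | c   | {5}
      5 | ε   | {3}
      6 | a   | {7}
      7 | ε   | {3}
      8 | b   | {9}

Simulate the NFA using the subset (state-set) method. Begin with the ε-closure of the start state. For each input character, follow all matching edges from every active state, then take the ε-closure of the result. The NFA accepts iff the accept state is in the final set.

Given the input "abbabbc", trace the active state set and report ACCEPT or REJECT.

initial (ε-close {0}): {0,1,2,4,6,8}
'a' @ 1: {1,3,7,8}
'b' @ 2: {9}  (accept∈set)
'b' @ 3: {}  — state set empty
rest 'abbc' ignored (set empty)
end set {} — state 9 not in

Answer: REJECT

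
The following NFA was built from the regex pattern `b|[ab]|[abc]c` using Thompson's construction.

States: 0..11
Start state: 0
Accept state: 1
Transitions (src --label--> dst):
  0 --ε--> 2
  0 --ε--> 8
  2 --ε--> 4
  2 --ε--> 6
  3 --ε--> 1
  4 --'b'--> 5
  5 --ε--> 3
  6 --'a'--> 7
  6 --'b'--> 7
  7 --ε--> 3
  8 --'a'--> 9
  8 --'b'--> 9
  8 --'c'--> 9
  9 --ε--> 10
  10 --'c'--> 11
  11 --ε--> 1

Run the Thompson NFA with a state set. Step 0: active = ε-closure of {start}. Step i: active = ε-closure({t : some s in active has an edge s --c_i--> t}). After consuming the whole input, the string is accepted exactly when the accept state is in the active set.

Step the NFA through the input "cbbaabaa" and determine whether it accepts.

Answer: REJECT

Trace:
initial (ε-close {0}): {0,2,4,6,8}
'c' @ 1: {9,10}
'b' @ 2: {}  — no active states
rest 'baabaa' ignored (set empty)
after full input: {}  (accept=1 not in)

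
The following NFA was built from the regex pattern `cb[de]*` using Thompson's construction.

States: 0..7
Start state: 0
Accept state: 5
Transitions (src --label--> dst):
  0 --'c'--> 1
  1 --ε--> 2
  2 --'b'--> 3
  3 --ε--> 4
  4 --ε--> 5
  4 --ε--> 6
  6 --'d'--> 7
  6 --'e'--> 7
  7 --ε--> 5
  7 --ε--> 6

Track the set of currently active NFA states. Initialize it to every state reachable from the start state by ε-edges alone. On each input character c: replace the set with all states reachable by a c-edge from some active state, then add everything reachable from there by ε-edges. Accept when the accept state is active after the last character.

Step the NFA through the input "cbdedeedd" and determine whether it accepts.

S₀ = ε-closure({0}) = {0}
'c' @ 1: {1,2}
'b' @ 2: {3,4,5,6}  (accept∈set)
'd' @ 3: {5,6,7}  (accept∈set)
'e' @ 4: {5,6,7}  (accept∈set)
'd' @ 5: {5,6,7}  (accept∈set)
'e' @ 6: {5,6,7}  (accept∈set)
'e' @ 7: {5,6,7}  (accept∈set)
'd' @ 8: {5,6,7}  (accept∈set)
'd' @ 9: {5,6,7}  (accept∈set)
after full input: {5,6,7}  (accept=5 in)

Answer: ACCEPT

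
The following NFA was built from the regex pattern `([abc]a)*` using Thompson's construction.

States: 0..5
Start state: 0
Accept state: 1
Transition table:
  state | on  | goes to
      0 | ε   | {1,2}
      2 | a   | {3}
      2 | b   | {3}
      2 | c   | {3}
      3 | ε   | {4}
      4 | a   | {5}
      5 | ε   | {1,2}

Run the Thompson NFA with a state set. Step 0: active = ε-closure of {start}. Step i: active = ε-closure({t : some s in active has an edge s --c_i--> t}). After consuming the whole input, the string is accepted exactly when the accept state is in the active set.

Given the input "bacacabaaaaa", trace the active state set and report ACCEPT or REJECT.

Answer: ACCEPT

Steps:
initial (ε-close {0}): {0,1,2}
'b' @ 1: {3,4}
'a' @ 2: {1,2,5}  ✓accept
'c' @ 3: {3,4}
'a' @ 4: {1,2,5}  ✓accept
'c' @ 5: {3,4}
'a' @ 6: {1,2,5}  ✓accept
'b' @ 7: {3,4}
'a' @ 8: {1,2,5}  ✓accept
'a' @ 9: {3,4}
'a' @ 10: {1,2,5}  ✓accept
'a' @ 11: {3,4}
'a' @ 12: {1,2,5}  ✓accept
after full input: {1,2,5}  (accept=1 in)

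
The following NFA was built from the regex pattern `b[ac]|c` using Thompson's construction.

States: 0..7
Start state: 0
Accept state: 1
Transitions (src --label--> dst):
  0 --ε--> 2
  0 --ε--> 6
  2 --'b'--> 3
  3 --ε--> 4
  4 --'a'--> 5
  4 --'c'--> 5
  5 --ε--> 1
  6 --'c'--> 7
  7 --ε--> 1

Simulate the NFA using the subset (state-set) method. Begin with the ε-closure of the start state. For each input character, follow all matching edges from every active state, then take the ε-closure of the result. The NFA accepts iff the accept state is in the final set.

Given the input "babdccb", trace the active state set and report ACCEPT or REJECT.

Answer: REJECT

Trace:
start: ε-closure({0}) = {0,2,6}
'b' @ 1: {3,4}
'a' @ 2: {1,5}  (accept∈set)
'b' @ 3: {}  — state set empty
rest 'dccb' ignored (set empty)
end set {} — state 1 not in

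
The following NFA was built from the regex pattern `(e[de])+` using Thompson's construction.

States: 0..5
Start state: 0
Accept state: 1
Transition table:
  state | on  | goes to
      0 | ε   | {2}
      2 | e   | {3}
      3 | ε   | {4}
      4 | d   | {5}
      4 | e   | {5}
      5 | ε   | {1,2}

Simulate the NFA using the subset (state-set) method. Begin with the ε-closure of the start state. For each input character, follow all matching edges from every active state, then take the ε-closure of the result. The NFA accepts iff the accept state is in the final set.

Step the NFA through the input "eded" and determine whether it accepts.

Answer: ACCEPT

Trace:
initial (ε-close {0}): {0,2}
'e' @ 1: {3,4}
'd' @ 2: {1,2,5}  (accept∈set)
'e' @ 3: {3,4}
'd' @ 4: {1,2,5}  (accept∈set)
end set {1,2,5} — state 1 in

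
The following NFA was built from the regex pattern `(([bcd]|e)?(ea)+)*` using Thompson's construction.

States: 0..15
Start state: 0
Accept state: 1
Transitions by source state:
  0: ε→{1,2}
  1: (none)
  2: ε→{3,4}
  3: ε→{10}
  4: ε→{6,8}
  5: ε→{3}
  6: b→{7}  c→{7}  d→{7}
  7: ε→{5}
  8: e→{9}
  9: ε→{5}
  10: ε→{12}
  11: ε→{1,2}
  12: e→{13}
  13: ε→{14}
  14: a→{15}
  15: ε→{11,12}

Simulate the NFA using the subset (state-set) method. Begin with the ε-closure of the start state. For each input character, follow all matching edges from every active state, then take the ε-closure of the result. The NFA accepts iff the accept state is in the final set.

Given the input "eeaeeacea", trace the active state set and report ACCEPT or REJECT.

start: ε-closure({0}) = {0,1,2,3,4,6,8,10,12}
'e' @ 1: {3,5,9,10,12,13,14}
'e' @ 2: {13,14}
'a' @ 3: {1,2,3,4,6,8,10,11,12,15}  (accept∈set)
'e' @ 4: {3,5,9,10,12,13,14}
'e' @ 5: {13,14}
'a' @ 6: {1,2,3,4,6,8,10,11,12,15}  (accept∈set)
'c' @ 7: {3,5,7,10,12}
'e' @ 8: {13,14}
'a' @ 9: {1,2,3,4,6,8,10,11,12,15}  (accept∈set)
end set {1,2,3,4,6,8,10,11,12,15} — state 1 in

Answer: ACCEPT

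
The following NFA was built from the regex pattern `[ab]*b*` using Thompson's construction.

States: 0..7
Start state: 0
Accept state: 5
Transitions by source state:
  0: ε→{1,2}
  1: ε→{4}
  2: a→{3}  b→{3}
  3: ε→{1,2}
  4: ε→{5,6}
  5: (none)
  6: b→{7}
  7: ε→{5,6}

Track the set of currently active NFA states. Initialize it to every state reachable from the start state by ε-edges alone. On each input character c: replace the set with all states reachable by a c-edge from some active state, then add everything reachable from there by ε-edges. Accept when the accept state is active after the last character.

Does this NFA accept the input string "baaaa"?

initial (ε-close {0}): {0,1,2,4,5,6}
'b' @ 1: {1,2,3,4,5,6,7}  [accepting]
'a' @ 2: {1,2,3,4,5,6}  [accepting]
'a' @ 3: {1,2,3,4,5,6}  [accepting]
'a' @ 4: {1,2,3,4,5,6}  [accepting]
'a' @ 5: {1,2,3,4,5,6}  [accepting]
after full input: {1,2,3,4,5,6}  (accept=5 in)

Answer: ACCEPT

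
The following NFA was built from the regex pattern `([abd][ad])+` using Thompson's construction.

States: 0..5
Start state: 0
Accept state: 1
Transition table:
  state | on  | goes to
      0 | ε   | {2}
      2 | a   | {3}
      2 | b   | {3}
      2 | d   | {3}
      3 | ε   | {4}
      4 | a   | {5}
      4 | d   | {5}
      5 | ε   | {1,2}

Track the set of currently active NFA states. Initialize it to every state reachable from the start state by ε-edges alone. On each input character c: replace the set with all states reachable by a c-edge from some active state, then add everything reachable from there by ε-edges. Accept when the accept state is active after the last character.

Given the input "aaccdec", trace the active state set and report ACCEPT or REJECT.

Answer: REJECT

Trace:
start: ε-closure({0}) = {0,2}
'a' @ 1: {3,4}
'a' @ 2: {1,2,5}  (accept∈set)
'c' @ 3: {}  — state set empty
rest 'cdec' ignored (set empty)
end set {} — state 1 not in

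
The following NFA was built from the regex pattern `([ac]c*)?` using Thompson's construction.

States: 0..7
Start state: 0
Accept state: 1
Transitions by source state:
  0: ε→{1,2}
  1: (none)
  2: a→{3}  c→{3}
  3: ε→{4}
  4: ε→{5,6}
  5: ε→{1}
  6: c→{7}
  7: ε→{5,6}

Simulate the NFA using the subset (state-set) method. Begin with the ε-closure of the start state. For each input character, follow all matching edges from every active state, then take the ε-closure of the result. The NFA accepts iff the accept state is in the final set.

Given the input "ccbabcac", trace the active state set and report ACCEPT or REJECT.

Answer: REJECT

Steps:
S₀ = ε-closure({0}) = {0,1,2}
'c' @ 1: {1,3,4,5,6}  (accept∈set)
'c' @ 2: {1,5,6,7}  (accept∈set)
'b' @ 3: {}  — dead — no transitions
rest 'abcac' ignored (set empty)
final: {}; accept 1 not in set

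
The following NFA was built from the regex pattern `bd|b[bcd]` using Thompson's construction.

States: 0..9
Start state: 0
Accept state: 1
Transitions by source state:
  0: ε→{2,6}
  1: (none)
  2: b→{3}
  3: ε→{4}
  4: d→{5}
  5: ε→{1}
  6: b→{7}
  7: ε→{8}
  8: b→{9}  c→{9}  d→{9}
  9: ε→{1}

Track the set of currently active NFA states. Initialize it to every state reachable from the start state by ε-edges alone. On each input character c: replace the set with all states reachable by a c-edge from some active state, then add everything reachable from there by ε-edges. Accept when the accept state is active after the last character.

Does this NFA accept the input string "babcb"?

Answer: REJECT

Steps:
S₀ = ε-closure({0}) = {0,2,6}
'b' @ 1: {3,4,7,8}
'a' @ 2: {}  — state set empty
rest 'bcb' ignored (set empty)
final: {}; accept 1 not in set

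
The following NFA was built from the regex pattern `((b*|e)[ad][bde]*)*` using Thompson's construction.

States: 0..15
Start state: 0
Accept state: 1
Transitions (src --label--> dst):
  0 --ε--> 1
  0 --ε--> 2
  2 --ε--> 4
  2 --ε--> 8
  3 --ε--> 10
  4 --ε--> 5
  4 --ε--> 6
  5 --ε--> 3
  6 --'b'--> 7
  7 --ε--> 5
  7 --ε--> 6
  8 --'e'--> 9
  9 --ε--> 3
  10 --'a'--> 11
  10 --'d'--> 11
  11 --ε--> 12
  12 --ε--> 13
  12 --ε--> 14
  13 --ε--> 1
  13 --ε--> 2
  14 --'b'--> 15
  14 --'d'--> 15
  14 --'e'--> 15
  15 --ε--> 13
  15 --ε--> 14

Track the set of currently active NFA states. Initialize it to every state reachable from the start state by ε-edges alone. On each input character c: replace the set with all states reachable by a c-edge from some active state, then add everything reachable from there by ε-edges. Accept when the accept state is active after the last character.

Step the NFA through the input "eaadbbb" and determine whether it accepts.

Answer: ACCEPT

Derivation:
start: ε-closure({0}) = {0,1,2,3,4,5,6,8,10}
'e' @ 1: {3,9,10}
'a' @ 2: {1,2,3,4,5,6,8,10,11,12,13,14}  ✓accept
'a' @ 3: {1,2,3,4,5,6,8,10,11,12,13,14}  ✓accept
'd' @ 4: {1,2,3,4,5,6,8,10,11,12,13,14,15}  ✓accept
'b' @ 5: {1,2,3,4,5,6,7,8,10,13,14,15}  ✓accept
'b' @ 6: {1,2,3,4,5,6,7,8,10,13,14,15}  ✓accept
'b' @ 7: {1,2,3,4,5,6,7,8,10,13,14,15}  ✓accept
final: {1,2,3,4,5,6,7,8,10,13,14,15}; accept 1 in set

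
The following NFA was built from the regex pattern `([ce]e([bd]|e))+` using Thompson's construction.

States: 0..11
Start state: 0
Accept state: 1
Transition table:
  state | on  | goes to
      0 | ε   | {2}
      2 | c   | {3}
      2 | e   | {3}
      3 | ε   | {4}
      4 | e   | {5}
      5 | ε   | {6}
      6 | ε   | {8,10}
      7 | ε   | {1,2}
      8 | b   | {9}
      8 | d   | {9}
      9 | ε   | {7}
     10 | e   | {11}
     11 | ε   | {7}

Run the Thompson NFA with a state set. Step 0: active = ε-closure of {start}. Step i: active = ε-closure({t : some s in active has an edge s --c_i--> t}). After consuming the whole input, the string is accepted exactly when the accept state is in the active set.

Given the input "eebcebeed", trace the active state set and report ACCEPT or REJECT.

initial (ε-close {0}): {0,2}
'e' @ 1: {3,4}
'e' @ 2: {5,6,8,10}
'b' @ 3: {1,2,7,9}  [accepting]
'c' @ 4: {3,4}
'e' @ 5: {5,6,8,10}
'b' @ 6: {1,2,7,9}  [accepting]
'e' @ 7: {3,4}
'e' @ 8: {5,6,8,10}
'd' @ 9: {1,2,7,9}  [accepting]
after full input: {1,2,7,9}  (accept=1 in)

Answer: ACCEPT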